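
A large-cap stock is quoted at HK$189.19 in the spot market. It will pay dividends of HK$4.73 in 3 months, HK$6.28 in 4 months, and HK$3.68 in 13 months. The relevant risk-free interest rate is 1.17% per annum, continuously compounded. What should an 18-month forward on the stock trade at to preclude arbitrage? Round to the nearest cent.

PV(dividends) I = 4.73·e^(−0.0117·3/12) + 6.28·e^(−0.0117·4/12) + 3.68·e^(−0.0117·13/12)
I = 4.7162 + 6.2556 + 3.6337 = 14.6055
F = (S − I)·e^(rT) = (189.19 − 14.6055) · e^(0.0117·18/12)
= 174.5845 · e^0.017550 = 174.5845 × 1.017705 = HK$177.68

HK$177.68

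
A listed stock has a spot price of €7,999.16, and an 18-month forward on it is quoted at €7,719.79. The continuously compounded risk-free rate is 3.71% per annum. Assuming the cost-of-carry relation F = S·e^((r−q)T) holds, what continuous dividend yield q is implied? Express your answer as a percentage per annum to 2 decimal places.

From F = S·e^((r−q)T): (r − q) = ln(F/S)/T
ln(7719.79/7999.16) = ln(0.965075) = -0.035549
(r − q) = -0.035549 / (18/12) = -0.023699
q = r − ln(F/S)/T = 0.0371 + 0.023699 = 0.060799
q = 6.08%

6.08%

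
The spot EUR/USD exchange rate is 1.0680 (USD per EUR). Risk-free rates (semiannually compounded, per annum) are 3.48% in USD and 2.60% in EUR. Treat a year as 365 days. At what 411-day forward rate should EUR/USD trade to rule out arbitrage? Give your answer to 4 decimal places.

By covered interest parity, F = S · (1+r_USD/2)^(2T) / (1+r_EUR/2)^(2T)
= 1.0680 × 1.039613 / 1.029515 = 1.0680 × 1.009809
F = 1.0785 USD per EUR

1.0785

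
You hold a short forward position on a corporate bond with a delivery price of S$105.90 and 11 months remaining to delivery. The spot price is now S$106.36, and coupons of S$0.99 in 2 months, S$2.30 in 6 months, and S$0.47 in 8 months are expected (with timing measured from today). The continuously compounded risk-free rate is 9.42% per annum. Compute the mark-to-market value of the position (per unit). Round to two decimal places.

-S$5.61

PV(remaining coupons) I = 0.99·e^(−0.0942·2/12) + 2.30·e^(−0.0942·6/12) + 0.47·e^(−0.0942·8/12) = 3.6102
Current forward F = (S − I)·e^(rT) = (106.36 − 3.6102)·e^(0.0942·11/12) = 102.7498 × 1.090188 = 112.0166
Value (long) = (F − K)·e^(−rT) = (112.0166 − 105.90) × 0.917273 = 5.6106
Short position value = −(long value) = -S$5.61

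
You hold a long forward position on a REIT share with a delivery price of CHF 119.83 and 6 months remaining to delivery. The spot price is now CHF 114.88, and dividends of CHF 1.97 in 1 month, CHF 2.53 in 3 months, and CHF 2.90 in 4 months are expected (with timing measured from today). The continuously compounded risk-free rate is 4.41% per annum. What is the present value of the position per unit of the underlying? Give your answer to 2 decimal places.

PV(remaining dividends) I = 1.97·e^(−0.0441·1/12) + 2.53·e^(−0.0441·3/12) + 2.90·e^(−0.0441·4/12) = 7.3227
Current forward F = (S − I)·e^(rT) = (114.88 − 7.3227)·e^(0.0441·6/12) = 107.5573 × 1.022295 = 109.9553
Value (long) = (F − K)·e^(−rT) = (109.9553 − 119.83) × 0.978191 = -9.6593
Value = -CHF 9.66

-CHF 9.66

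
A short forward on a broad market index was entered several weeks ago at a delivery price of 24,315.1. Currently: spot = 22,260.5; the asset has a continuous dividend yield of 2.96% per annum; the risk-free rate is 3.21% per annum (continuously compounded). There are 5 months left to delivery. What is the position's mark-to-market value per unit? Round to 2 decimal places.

Current fair forward for the remaining 5 months: F = S·e^((r − q)·T), (r − q) = 0.0321 − 0.0296 = 0.0025
F = 22260.5 · e^(0.0025 × 5/12) = 22260.5 × 1.00104221 = 22283.7001
Value of long forward = (F − K)·e^(−rT) = (22283.7001 − 24315.1) · e^(−0.0321·5/12)
= -2031.3999 × 0.98671405 = -2004.41
Short position value = −(long value) = 2004.41

2004.41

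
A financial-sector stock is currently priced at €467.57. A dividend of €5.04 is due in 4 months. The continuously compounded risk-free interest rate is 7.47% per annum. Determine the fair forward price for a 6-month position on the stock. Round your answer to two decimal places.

€480.26

PV(dividends) I = 5.04·e^(−0.0747·4/12)
I = 4.9161
F = (S − I)·e^(rT) = (467.57 − 4.9161) · e^(0.0747·6/12)
= 462.6539 · e^0.037350 = 462.6539 × 1.038056 = €480.26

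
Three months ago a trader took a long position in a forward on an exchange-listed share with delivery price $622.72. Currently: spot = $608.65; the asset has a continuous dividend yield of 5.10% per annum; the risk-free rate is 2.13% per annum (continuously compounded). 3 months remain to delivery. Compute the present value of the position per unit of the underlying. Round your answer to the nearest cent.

-$18.47

Current fair forward for the remaining 3 months: F = S·e^((r − q)·T), (r − q) = 0.0213 − 0.0510 = -0.0297
F = 608.65 · e^(-0.0297 × 3/12) = 608.65 × 0.992602 = 604.1472
Value of long forward = (F − K)·e^(−rT) = (604.1472 − 622.72) · e^(−0.0213·3/12)
= -18.5728 × 0.994689 = -18.47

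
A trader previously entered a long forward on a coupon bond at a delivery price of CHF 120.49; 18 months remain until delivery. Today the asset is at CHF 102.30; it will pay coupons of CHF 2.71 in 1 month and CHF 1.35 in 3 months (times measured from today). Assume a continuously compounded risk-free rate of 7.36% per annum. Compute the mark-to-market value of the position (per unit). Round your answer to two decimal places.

-CHF 9.61

PV(remaining coupons) I = 2.71·e^(−0.0736·1/12) + 1.35·e^(−0.0736·3/12) = 4.0188
Current forward F = (S − I)·e^(rT) = (102.30 − 4.0188)·e^(0.0736·18/12) = 98.2812 × 1.116725 = 109.7531
Value (long) = (F − K)·e^(−rT) = (109.7531 − 120.49) × 0.895476 = -9.6146
Value = -CHF 9.61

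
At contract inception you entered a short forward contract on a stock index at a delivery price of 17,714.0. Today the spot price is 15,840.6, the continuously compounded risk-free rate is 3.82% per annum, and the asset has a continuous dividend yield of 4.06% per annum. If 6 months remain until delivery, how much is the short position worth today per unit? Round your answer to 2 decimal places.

1856.60

Current fair forward for the remaining 6 months: F = S·e^((r − q)·T), (r − q) = 0.0382 − 0.0406 = -0.0024
F = 15840.6 · e^(-0.0024 × 6/12) = 15840.6 × 0.99880072 = 15821.6027
Value of long forward = (F − K)·e^(−rT) = (15821.6027 − 17714.0) · e^(−0.0382·6/12)
= -1892.3973 × 0.98108125 = -1856.60
Short position value = −(long value) = 1856.60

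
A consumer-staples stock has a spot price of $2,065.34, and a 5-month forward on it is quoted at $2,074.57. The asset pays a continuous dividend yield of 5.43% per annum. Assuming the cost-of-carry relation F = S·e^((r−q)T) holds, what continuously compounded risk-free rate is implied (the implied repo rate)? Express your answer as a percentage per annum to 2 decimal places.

6.50%

From F = S·e^((r−q)T): (r − q) = ln(F/S)/T
ln(2074.57/2065.34) = ln(1.004469) = 0.004459
(r − q) = 0.004459 / (5/12) = 0.010702
r = ln(F/S)/T + q = 0.010702 + 0.0543 = 0.065002
r = 6.50%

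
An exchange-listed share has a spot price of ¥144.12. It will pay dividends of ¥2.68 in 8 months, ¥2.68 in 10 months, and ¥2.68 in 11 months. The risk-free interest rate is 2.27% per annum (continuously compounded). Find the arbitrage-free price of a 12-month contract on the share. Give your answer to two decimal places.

¥139.35

PV(dividends) I = 2.68·e^(−0.0227·8/12) + 2.68·e^(−0.0227·10/12) + 2.68·e^(−0.0227·11/12)
I = 2.6397 + 2.6298 + 2.6248 = 7.8943
F = (S − I)·e^(rT) = (144.12 − 7.8943) · e^(0.0227·12/12)
= 136.2257 · e^0.022700 = 136.2257 × 1.022960 = ¥139.35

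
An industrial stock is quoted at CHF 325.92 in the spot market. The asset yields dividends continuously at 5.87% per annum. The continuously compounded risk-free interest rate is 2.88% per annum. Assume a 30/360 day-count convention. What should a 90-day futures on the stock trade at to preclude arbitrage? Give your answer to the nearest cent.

CHF 323.49

F = S·e^((r − q)T) = 325.92 · e^((0.0288 − 0.0587) × 90/360)
= 325.92 · e^-0.007475 = 325.92 × 0.992553
F = CHF 323.49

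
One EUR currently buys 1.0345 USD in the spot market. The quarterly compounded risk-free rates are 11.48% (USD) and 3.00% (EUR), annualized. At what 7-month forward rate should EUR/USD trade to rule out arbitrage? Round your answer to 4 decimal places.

By covered interest parity, F = S · (1+r_USD/4)^(4T) / (1+r_EUR/4)^(4T)
= 1.0345 × 1.068252 / 1.017588 = 1.0345 × 1.049788
F = 1.0860 USD per EUR

1.0860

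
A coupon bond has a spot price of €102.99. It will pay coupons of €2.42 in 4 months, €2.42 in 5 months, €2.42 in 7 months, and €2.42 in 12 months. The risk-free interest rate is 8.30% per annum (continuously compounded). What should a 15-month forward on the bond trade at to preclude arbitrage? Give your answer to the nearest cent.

€104.02

PV(coupons) I = 2.42·e^(−0.0830·4/12) + 2.42·e^(−0.0830·5/12) + 2.42·e^(−0.0830·7/12) + 2.42·e^(−0.0830·12/12)
I = 2.3540 + 2.3377 + 2.3056 + 2.2272 = 9.2245
F = (S − I)·e^(rT) = (102.99 − 9.2245) · e^(0.0830·15/12)
= 93.7655 · e^0.103750 = 93.7655 × 1.109323 = €104.02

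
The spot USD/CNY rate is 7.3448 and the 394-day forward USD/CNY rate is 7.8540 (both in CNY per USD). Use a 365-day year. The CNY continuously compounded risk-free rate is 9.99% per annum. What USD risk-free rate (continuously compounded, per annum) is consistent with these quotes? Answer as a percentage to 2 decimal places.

F = S·e^((r_CNY − r_USD)T) ⇒ r_USD = r_CNY − ln(F/S)/T
ln(7.8540/7.3448) = 0.067030; /(394/365) = 0.062096
r_USD = 0.0999 − 0.062096 = 0.037804
r_USD = 3.78%

3.78%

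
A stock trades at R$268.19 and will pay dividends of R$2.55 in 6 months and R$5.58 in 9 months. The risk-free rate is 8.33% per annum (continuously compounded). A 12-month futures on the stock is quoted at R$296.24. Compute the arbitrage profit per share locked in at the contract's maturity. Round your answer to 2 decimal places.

R$13.11 per share

PV(dividends) I = 2.55·e^(−0.0833·6/12) + 5.58·e^(−0.0833·9/12) = 7.6880
Fair futures F* = (S − I)·e^(rT) = (268.19 − 7.6880)·e^0.083300 = 260.5020 × 1.086868 = 283.1313
Market R$296.24 > fair 283.1313: forward overpriced → cash-and-carry (borrow at r, buy the stock and collect the dividends, short the forward).
Profit at T = |F_mkt − F*| = |296.24 − 283.1313| = R$13.11 per share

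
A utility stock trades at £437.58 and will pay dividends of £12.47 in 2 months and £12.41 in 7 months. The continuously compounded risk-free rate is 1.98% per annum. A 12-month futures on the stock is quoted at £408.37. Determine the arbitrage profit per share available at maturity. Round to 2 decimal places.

PV(dividends) I = 12.47·e^(−0.0198·2/12) + 12.41·e^(−0.0198·7/12) = 24.6964
Fair futures F* = (S − I)·e^(rT) = (437.58 − 24.6964)·e^0.019800 = 412.8836 × 1.019997 = 421.1400
Market £408.37 < fair 421.1400: forward underpriced → reverse cash-and-carry (short the stock, invest proceeds at r, pay the dividends, go long the forward).
Profit at T = |F_mkt − F*| = |408.37 − 421.1400| = £12.77 per share

£12.77 per share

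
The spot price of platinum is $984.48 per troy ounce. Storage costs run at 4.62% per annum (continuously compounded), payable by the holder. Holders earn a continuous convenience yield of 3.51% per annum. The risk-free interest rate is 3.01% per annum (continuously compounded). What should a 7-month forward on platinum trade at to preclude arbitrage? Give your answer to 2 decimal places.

$1,008.43 per troy ounce

Net carry = r + u − y = 0.0301 + 0.0462 − 0.0351 = 0.0412
F = S·e^((r+u−y)T) = 984.48 · e^(0.0412 × 7/12) = 984.48 · e^0.024033
= 984.48 × 1.024324 = $1,008.43 per troy ounce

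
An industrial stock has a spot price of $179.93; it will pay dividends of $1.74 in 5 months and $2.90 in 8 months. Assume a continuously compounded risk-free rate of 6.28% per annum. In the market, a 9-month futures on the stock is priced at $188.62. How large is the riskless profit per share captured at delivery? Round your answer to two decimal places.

$4.70 per share

PV(dividends) I = 1.74·e^(−0.0628·5/12) + 2.90·e^(−0.0628·8/12) = 4.4762
Fair futures F* = (S − I)·e^(rT) = (179.93 − 4.4762)·e^0.047100 = 175.4538 × 1.048227 = 183.9154
Market $188.62 > fair 183.9154: forward overpriced → cash-and-carry (borrow at r, buy the stock and collect the dividends, short the forward).
Profit at T = |F_mkt − F*| = |188.62 − 183.9154| = $4.70 per share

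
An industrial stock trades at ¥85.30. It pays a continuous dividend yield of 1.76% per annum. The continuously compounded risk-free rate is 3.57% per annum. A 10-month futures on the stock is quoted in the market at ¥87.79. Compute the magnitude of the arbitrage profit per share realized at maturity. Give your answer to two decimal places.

¥1.19 per share

Fair futures: F* = S·e^(carry·T), with carry = (r − q) = 0.0357 − 0.0176 = 0.0181
F* = 85.30 · e^(0.0181 × 10/12) = 85.30 · e^0.015083 = 85.30 × 1.015197 = ¥86.5963
Market ¥87.79 > fair ¥86.5963: forward overpriced → cash-and-carry (buy spot, short the forward).
At maturity, profit = |F_mkt − F*| = |87.79 − 86.5963| = ¥1.19 per share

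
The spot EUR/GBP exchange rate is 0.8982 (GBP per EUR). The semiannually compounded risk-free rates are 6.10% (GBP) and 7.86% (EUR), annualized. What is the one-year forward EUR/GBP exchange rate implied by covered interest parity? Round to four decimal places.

0.8831

By covered interest parity, F = S · (1+r_GBP/2)^(2T) / (1+r_EUR/2)^(2T)
= 0.8982 × 1.061930 / 1.080144 = 0.8982 × 0.983137
F = 0.8831 GBP per EUR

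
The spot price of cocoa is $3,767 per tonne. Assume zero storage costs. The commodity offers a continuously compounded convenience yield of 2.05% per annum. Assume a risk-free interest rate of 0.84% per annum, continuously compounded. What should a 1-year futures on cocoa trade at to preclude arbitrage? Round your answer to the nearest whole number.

Net carry = r + u − y = 0.0084 + 0.0000 − 0.0205 = -0.0121
F = S·e^((r+u−y)T) = 3767 · e^(-0.0121 × 1) = 3767 · e^-0.012100
= 3767 × 0.987973 = $3,722 per tonne

$3,722 per tonne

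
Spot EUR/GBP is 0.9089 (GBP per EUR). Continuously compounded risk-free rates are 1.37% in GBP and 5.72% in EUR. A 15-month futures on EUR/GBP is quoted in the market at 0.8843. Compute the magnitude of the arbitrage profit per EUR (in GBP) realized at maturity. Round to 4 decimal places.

0.0235 per EUR (in GBP)

Fair futures: F* = S·e^(carry·T), with carry = (r_GBP − r_EUR) = 0.0137 − 0.0572 = -0.0435
F* = 0.9089 · e^(-0.0435 × 15/12) = 0.9089 · e^-0.054375 = 0.9089 × 0.947077 = 0.8608
Market 0.8843 > fair 0.8608: forward overpriced → cash-and-carry (buy spot, short the forward).
At maturity, profit = |F_mkt − F*| = |0.8843 − 0.8608| = 0.0235 per EUR (in GBP)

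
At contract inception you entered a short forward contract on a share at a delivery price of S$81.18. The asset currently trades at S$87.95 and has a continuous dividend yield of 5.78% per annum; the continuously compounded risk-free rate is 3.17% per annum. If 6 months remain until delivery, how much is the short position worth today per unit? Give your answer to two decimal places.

Current fair forward for the remaining 6 months: F = S·e^((r − q)·T), (r − q) = 0.0317 − 0.0578 = -0.0261
F = 87.95 · e^(-0.0261 × 6/12) = 87.95 × 0.987035 = 86.8097
Value of long forward = (F − K)·e^(−rT) = (86.8097 − 81.18) · e^(−0.0317·6/12)
= 5.6297 × 0.984275 = 5.54
Short position value = −(long value) = -S$5.54

-S$5.54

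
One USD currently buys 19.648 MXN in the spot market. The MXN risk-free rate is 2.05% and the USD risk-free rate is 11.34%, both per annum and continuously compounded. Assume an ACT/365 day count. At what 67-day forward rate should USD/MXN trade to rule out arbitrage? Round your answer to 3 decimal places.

19.316

F = S·e^((r_MXN − r_USD)T) = 19.648 · e^((0.0205 − 0.1134) × 67/365)
= 19.648 · e^-0.017053 = 19.648 × 0.983092
F = 19.316 MXN per USD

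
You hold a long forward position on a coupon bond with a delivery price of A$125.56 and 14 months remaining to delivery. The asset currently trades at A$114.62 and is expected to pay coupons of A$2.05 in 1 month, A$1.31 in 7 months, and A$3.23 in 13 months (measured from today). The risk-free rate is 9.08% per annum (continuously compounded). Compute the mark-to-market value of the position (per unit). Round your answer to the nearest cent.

PV(remaining coupons) I = 2.05·e^(−0.0908·1/12) + 1.31·e^(−0.0908·7/12) + 3.23·e^(−0.0908·13/12) = 6.2044
Current forward F = (S − I)·e^(rT) = (114.62 − 6.2044)·e^(0.0908·14/12) = 108.4156 × 1.111748 = 120.5308
Value (long) = (F − K)·e^(−rT) = (120.5308 − 125.56) × 0.899485 = -4.5237
Value = -A$4.52

-A$4.52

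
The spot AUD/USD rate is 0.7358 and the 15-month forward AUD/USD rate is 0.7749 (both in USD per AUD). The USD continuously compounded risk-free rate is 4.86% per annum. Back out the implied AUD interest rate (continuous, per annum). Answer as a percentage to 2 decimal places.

0.72%

F = S·e^((r_USD − r_AUD)T) ⇒ r_AUD = r_USD − ln(F/S)/T
ln(0.7749/0.7358) = 0.051776; /(15/12) = 0.041421
r_AUD = 0.0486 − 0.041421 = 0.007179
r_AUD = 0.72%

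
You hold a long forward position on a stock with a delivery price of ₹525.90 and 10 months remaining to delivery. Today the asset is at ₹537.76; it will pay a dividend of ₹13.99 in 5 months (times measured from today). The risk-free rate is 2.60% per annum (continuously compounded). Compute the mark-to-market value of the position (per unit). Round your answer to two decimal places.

PV(remaining dividends) I = 13.99·e^(−0.0260·5/12) = 13.8393
Current forward F = (S − I)·e^(rT) = (537.76 − 13.8393)·e^(0.0260·10/12) = 523.9207 × 1.021903 = 535.3961
Value (long) = (F − K)·e^(−rT) = (535.3961 − 525.90) × 0.978566 = 9.2926
Value = ₹9.29

₹9.29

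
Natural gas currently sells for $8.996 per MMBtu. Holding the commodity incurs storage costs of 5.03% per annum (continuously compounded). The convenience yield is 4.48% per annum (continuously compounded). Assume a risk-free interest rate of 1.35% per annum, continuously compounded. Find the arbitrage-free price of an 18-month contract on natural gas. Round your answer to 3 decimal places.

$9.256 per MMBtu

Net carry = r + u − y = 0.0135 + 0.0503 − 0.0448 = 0.0190
F = S·e^((r+u−y)T) = 8.996 · e^(0.0190 × 18/12) = 8.996 · e^0.028500
= 8.996 × 1.028910 = $9.256 per MMBtu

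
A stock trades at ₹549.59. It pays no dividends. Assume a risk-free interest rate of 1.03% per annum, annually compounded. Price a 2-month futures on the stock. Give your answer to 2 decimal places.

₹550.53

F = S · (1+r)^T
= 549.59 × 1.001709
F = ₹550.53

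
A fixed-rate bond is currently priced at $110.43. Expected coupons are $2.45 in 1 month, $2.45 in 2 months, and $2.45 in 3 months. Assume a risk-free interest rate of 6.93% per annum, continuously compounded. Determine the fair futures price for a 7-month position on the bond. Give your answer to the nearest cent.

PV(coupons) I = 2.45·e^(−0.0693·1/12) + 2.45·e^(−0.0693·2/12) + 2.45·e^(−0.0693·3/12)
I = 2.4359 + 2.4219 + 2.4079 = 7.2657
F = (S − I)·e^(rT) = (110.43 − 7.2657) · e^(0.0693·7/12)
= 103.1643 · e^0.040425 = 103.1643 × 1.041253 = $107.42

$107.42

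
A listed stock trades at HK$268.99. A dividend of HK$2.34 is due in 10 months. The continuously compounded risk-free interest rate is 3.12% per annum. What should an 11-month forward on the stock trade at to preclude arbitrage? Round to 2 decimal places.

PV(dividends) I = 2.34·e^(−0.0312·10/12)
I = 2.2799
F = (S − I)·e^(rT) = (268.99 − 2.2799) · e^(0.0312·11/12)
= 266.7101 · e^0.028600 = 266.7101 × 1.029013 = HK$274.45

HK$274.45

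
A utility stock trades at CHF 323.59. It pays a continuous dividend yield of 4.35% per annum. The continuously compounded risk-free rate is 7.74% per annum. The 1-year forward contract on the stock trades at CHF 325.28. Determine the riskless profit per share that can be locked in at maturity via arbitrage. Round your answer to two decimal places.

Fair forward: F* = S·e^(carry·T), with carry = (r − q) = 0.0774 − 0.0435 = 0.0339
F* = 323.59 · e^(0.0339 × 12/12) = 323.59 · e^0.033900 = 323.59 × 1.034481 = CHF 334.7477
Market CHF 325.28 < fair CHF 334.7477: forward underpriced → reverse cash-and-carry (short spot, go long the forward).
At maturity, profit = |F_mkt − F*| = |325.28 − 334.7477| = CHF 9.47 per share

CHF 9.47 per share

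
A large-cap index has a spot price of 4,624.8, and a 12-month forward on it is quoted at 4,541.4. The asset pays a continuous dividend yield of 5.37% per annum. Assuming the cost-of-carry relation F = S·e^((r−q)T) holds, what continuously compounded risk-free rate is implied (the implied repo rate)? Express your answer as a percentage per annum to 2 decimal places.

From F = S·e^((r−q)T): (r − q) = ln(F/S)/T
ln(4541.4/4624.8) = ln(0.981967) = -0.018198
(r − q) = -0.018198 / (12/12) = -0.018198
r = ln(F/S)/T + q = -0.018198 + 0.0537 = 0.035502
r = 3.55%

3.55%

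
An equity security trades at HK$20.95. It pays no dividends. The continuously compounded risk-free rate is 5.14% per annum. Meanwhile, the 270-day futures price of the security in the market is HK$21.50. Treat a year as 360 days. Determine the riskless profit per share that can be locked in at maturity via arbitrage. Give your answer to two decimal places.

HK$0.27 per share

Fair futures: F* = S·e^(carry·T), with carry = r = 0.0514
F* = 20.95 · e^(0.0514 × 270/360) = 20.95 · e^0.038550 = 20.95 × 1.039303 = HK$21.7734
Market HK$21.50 < fair HK$21.7734: forward underpriced → reverse cash-and-carry (short spot, go long the forward).
At maturity, profit = |F_mkt − F*| = |21.50 − 21.7734| = HK$0.27 per share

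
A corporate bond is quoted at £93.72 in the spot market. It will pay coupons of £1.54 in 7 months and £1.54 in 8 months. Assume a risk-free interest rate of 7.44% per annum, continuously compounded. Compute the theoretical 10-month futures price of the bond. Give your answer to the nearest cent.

PV(coupons) I = 1.54·e^(−0.0744·7/12) + 1.54·e^(−0.0744·8/12)
I = 1.4746 + 1.4655 = 2.9401
F = (S − I)·e^(rT) = (93.72 − 2.9401) · e^(0.0744·10/12)
= 90.7799 · e^0.062000 = 90.7799 × 1.063962 = £96.59

£96.59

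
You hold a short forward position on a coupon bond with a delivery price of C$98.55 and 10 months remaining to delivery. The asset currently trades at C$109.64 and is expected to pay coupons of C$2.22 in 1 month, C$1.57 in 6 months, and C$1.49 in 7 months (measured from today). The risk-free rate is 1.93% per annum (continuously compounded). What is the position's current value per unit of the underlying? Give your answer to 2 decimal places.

-C$7.42

PV(remaining coupons) I = 2.22·e^(−0.0193·1/12) + 1.57·e^(−0.0193·6/12) + 1.49·e^(−0.0193·7/12) = 5.2447
Current forward F = (S − I)·e^(rT) = (109.64 − 5.2447)·e^(0.0193·10/12) = 104.3953 × 1.016213 = 106.0879
Value (long) = (F − K)·e^(−rT) = (106.0879 − 98.55) × 0.984045 = 7.4176
Short position value = −(long value) = -C$7.42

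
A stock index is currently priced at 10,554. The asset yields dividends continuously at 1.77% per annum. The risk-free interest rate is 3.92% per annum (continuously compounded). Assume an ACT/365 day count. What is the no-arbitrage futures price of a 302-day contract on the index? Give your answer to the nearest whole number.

10,743

F = S·e^((r − q)T) = 10554 · e^((0.0392 − 0.0177) × 302/365)
= 10554 · e^0.017789 = 10554 × 1.017948
F = 10,743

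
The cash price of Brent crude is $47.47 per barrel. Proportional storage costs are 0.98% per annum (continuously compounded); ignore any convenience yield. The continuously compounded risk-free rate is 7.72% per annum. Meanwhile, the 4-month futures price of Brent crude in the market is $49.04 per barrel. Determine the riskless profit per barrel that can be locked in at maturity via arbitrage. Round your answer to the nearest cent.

$0.17 per barrel

Fair futures: F* = S·e^(carry·T), with carry = (r + u) = 0.0772 + 0.0098 = 0.0870
F* = 47.47 · e^(0.0870 × 4/12) = 47.47 · e^0.029000 = 47.47 × 1.029425 = $48.8668
Market $49.04 > fair $48.8668: forward overpriced → cash-and-carry (buy spot, short the forward).
At maturity, profit = |F_mkt − F*| = |49.04 − 48.8668| = $0.17 per barrel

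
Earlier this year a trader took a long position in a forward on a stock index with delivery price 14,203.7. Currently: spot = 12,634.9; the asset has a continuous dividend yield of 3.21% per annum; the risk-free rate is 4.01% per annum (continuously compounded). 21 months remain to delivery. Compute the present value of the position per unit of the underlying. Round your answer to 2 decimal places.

-1296.42

Current fair forward for the remaining 21 months: F = S·e^((r − q)·T), (r − q) = 0.0401 − 0.0321 = 0.0080
F = 12634.9 · e^(0.0080 × 21/12) = 12634.9 × 1.01409846 = 12813.0326
Value of long forward = (F − K)·e^(−rT) = (12813.0326 − 14203.7) · e^(−0.0401·21/12)
= -1390.6674 × 0.93223067 = -1296.42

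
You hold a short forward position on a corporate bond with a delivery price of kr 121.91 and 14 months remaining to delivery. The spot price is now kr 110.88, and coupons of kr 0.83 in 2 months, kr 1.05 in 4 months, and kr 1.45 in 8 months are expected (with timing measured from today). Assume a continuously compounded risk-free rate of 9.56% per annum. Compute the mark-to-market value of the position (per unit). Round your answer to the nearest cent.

PV(remaining coupons) I = 0.83·e^(−0.0956·2/12) + 1.05·e^(−0.0956·4/12) + 1.45·e^(−0.0956·8/12) = 3.1944
Current forward F = (S − I)·e^(rT) = (110.88 − 3.1944)·e^(0.0956·14/12) = 107.6856 × 1.117991 = 120.3915
Value (long) = (F − K)·e^(−rT) = (120.3915 − 121.91) × 0.894462 = -1.3582
Short position value = −(long value) = kr 1.36

kr 1.36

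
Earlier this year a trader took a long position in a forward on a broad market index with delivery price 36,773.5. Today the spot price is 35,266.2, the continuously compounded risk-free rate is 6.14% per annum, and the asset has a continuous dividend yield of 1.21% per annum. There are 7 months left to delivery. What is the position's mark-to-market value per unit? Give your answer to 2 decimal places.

Current fair forward for the remaining 7 months: F = S·e^((r − q)·T), (r − q) = 0.0614 − 0.0121 = 0.0493
F = 35266.2 · e^(0.0493 × 7/12) = 35266.2 × 1.02917585 = 36295.1214
Value of long forward = (F − K)·e^(−rT) = (36295.1214 − 36773.5) · e^(−0.0614·7/12)
= -478.3786 × 0.96481716 = -461.55

-461.55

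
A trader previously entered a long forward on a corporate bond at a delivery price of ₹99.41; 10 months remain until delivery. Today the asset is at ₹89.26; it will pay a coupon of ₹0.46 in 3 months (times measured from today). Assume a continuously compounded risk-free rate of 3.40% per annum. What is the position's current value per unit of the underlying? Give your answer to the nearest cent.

PV(remaining coupons) I = 0.46·e^(−0.0340·3/12) = 0.4561
Current forward F = (S − I)·e^(rT) = (89.26 − 0.4561)·e^(0.0340·10/12) = 88.8039 × 1.028739 = 91.3560
Value (long) = (F − K)·e^(−rT) = (91.3560 − 99.41) × 0.972064 = -7.8290
Value = -₹7.83

-₹7.83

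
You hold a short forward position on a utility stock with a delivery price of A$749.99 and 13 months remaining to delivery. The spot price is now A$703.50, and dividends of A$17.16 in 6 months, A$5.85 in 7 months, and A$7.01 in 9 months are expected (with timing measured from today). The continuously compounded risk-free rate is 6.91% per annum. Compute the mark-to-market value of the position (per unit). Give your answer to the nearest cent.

A$21.25

PV(remaining dividends) I = 17.16·e^(−0.0691·6/12) + 5.85·e^(−0.0691·7/12) + 7.01·e^(−0.0691·9/12) = 28.8521
Current forward F = (S − I)·e^(rT) = (703.50 − 28.8521)·e^(0.0691·13/12) = 674.6479 × 1.077731 = 727.0890
Value (long) = (F − K)·e^(−rT) = (727.0890 − 749.99) × 0.927875 = -21.2493
Short position value = −(long value) = A$21.25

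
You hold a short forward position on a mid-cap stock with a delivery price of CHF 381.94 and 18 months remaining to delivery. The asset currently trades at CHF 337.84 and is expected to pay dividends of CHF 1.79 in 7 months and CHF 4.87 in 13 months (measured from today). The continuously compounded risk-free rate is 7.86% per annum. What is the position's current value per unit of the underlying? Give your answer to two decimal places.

CHF 7.80

PV(remaining dividends) I = 1.79·e^(−0.0786·7/12) + 4.87·e^(−0.0786·13/12) = 6.1823
Current forward F = (S − I)·e^(rT) = (337.84 − 6.1823)·e^(0.0786·18/12) = 331.6577 × 1.125132 = 373.1587
Value (long) = (F − K)·e^(−rT) = (373.1587 − 381.94) × 0.888785 = -7.8047
Short position value = −(long value) = CHF 7.80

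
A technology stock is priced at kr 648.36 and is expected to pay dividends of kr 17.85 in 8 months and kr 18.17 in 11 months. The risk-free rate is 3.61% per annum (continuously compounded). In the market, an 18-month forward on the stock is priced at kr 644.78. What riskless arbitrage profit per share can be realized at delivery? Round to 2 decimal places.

PV(dividends) I = 17.85·e^(−0.0361·8/12) + 18.17·e^(−0.0361·11/12) = 35.0041
Fair forward F* = (S − I)·e^(rT) = (648.36 − 35.0041)·e^0.054150 = 613.3559 × 1.055643 = 647.4849
Market kr 644.78 < fair 647.4849: forward underpriced → reverse cash-and-carry (short the stock, invest proceeds at r, pay the dividends, go long the forward).
Profit at T = |F_mkt − F*| = |644.78 − 647.4849| = kr 2.70 per share

kr 2.70 per share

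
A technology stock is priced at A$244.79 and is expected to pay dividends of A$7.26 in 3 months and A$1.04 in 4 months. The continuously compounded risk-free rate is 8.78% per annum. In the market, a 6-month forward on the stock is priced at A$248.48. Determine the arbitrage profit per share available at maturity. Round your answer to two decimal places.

A$1.18 per share

PV(dividends) I = 7.26·e^(−0.0878·3/12) + 1.04·e^(−0.0878·4/12) = 8.1124
Fair forward F* = (S − I)·e^(rT) = (244.79 − 8.1124)·e^0.043900 = 236.6776 × 1.044878 = 247.2992
Market A$248.48 > fair 247.2992: forward overpriced → cash-and-carry (borrow at r, buy the stock and collect the dividends, short the forward).
Profit at T = |F_mkt − F*| = |248.48 − 247.2992| = A$1.18 per share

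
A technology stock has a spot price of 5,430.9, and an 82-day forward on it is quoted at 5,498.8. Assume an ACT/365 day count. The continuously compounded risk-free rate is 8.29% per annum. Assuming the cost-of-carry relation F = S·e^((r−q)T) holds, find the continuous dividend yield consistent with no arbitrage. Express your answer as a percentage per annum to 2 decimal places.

2.76%

From F = S·e^((r−q)T): (r − q) = ln(F/S)/T
ln(5498.8/5430.9) = ln(1.012503) = 0.012425
(r − q) = 0.012425 / (82/365) = 0.055306
q = r − ln(F/S)/T = 0.0829 − 0.055306 = 0.027594
q = 2.76%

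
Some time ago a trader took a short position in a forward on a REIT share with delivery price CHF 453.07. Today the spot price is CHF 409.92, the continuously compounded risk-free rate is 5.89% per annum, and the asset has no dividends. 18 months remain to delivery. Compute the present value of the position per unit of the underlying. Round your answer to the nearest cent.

Current fair forward for the remaining 18 months: F = S·e^(r·T), r = 0.0589
F = 409.92 · e^(0.0589 × 18/12) = 409.92 × 1.092370 = 447.7843
Value of long forward = (F − K)·e^(−rT) = (447.7843 − 453.07) · e^(−0.0589·18/12)
= -5.2857 × 0.915440 = -4.84
Short position value = −(long value) = CHF 4.84

CHF 4.84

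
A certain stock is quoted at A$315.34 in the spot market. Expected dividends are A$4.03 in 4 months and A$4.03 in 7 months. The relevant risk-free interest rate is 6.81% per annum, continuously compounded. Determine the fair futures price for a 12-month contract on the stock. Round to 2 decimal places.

A$329.20

PV(dividends) I = 4.03·e^(−0.0681·4/12) + 4.03·e^(−0.0681·7/12)
I = 3.9395 + 3.8730 = 7.8125
F = (S − I)·e^(rT) = (315.34 − 7.8125) · e^(0.0681·12/12)
= 307.5275 · e^0.068100 = 307.5275 × 1.070472 = A$329.20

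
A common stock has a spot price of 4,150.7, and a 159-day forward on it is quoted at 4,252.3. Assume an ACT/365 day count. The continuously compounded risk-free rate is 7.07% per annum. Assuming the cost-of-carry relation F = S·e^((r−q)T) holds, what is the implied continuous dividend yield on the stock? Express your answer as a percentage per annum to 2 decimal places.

1.52%

From F = S·e^((r−q)T): (r − q) = ln(F/S)/T
ln(4252.3/4150.7) = ln(1.024478) = 0.024183
(r − q) = 0.024183 / (159/365) = 0.055514
q = r − ln(F/S)/T = 0.0707 − 0.055514 = 0.015186
q = 1.52%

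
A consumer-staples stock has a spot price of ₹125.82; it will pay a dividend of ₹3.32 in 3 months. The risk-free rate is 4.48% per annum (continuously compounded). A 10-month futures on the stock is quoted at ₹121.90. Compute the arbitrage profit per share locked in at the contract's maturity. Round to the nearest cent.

₹5.30 per share

PV(dividends) I = 3.32·e^(−0.0448·3/12) = 3.2830
Fair futures F* = (S − I)·e^(rT) = (125.82 − 3.2830)·e^0.037333 = 122.5370 × 1.038039 = 127.1982
Market ₹121.90 < fair 127.1982: forward underpriced → reverse cash-and-carry (short the stock, invest proceeds at r, pay the dividends, go long the forward).
Profit at T = |F_mkt − F*| = |121.90 − 127.1982| = ₹5.30 per share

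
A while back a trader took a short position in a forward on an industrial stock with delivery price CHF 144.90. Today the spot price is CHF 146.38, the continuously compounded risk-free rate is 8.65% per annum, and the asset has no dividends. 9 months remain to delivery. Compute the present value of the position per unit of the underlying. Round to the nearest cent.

Current fair forward for the remaining 9 months: F = S·e^(r·T), r = 0.0865
F = 146.38 · e^(0.0865 × 9/12) = 146.38 × 1.067026 = 156.1913
Value of long forward = (F − K)·e^(−rT) = (156.1913 − 144.90) · e^(−0.0865·9/12)
= 11.2913 × 0.937185 = 10.58
Short position value = −(long value) = -CHF 10.58

-CHF 10.58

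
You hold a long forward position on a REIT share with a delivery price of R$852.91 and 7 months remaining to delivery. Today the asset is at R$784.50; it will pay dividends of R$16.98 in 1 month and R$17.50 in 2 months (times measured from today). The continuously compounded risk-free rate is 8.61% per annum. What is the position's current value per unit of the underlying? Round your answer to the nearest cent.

PV(remaining dividends) I = 16.98·e^(−0.0861·1/12) + 17.50·e^(−0.0861·2/12) = 34.1093
Current forward F = (S − I)·e^(rT) = (784.50 − 34.1093)·e^(0.0861·7/12) = 750.3907 × 1.051508 = 789.0418
Value (long) = (F − K)·e^(−rT) = (789.0418 − 852.91) × 0.951015 = -60.7396
Value = -R$60.74

-R$60.74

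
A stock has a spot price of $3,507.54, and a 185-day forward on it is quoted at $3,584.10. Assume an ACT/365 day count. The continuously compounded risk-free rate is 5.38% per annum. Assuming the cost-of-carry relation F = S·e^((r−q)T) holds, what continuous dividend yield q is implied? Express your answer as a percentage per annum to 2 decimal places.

From F = S·e^((r−q)T): (r − q) = ln(F/S)/T
ln(3584.10/3507.54) = ln(1.021827) = 0.021592
(r − q) = 0.021592 / (185/365) = 0.042600
q = r − ln(F/S)/T = 0.0538 − 0.042600 = 0.011200
q = 1.12%

1.12%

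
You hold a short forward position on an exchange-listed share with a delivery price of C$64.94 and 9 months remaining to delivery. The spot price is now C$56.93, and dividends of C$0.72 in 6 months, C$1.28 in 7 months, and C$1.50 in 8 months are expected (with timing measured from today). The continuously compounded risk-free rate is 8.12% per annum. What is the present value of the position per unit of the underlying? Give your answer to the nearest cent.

C$7.51

PV(remaining dividends) I = 0.72·e^(−0.0812·6/12) + 1.28·e^(−0.0812·7/12) + 1.50·e^(−0.0812·8/12) = 3.3331
Current forward F = (S − I)·e^(rT) = (56.93 − 3.3331)·e^(0.0812·9/12) = 53.5969 × 1.062793 = 56.9624
Value (long) = (F − K)·e^(−rT) = (56.9624 − 64.94) × 0.940917 = -7.5063
Short position value = −(long value) = C$7.51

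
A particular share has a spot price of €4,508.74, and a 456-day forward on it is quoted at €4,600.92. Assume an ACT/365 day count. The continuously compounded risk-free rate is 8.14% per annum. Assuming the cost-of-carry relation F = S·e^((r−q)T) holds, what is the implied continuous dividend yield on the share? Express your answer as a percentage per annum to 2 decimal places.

6.52%

From F = S·e^((r−q)T): (r − q) = ln(F/S)/T
ln(4600.92/4508.74) = ln(1.020445) = 0.020239
(r − q) = 0.020239 / (456/365) = 0.016200
q = r − ln(F/S)/T = 0.0814 − 0.016200 = 0.065200
q = 6.52%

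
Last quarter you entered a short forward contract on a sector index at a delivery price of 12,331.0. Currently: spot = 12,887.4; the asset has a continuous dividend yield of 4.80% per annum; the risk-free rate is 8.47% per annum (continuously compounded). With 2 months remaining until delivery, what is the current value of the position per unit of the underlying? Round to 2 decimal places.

Current fair forward for the remaining 2 months: F = S·e^((r − q)·T), (r − q) = 0.0847 − 0.0480 = 0.0367
F = 12887.4 · e^(0.0367 × 2/12) = 12887.4 × 1.00613541 = 12966.4695
Value of long forward = (F − K)·e^(−rT) = (12966.4695 − 12331.0) · e^(−0.0847·2/12)
= 635.4695 × 0.98598251 = 626.56
Short position value = −(long value) = -626.56

-626.56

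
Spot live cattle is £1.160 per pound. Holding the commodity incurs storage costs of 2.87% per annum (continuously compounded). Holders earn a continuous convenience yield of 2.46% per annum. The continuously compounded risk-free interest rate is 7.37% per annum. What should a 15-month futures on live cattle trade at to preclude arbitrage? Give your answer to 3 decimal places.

£1.278 per pound

Net carry = r + u − y = 0.0737 + 0.0287 − 0.0246 = 0.0778
F = S·e^((r+u−y)T) = 1.160 · e^(0.0778 × 15/12) = 1.160 · e^0.097250
= 1.160 × 1.102136 = £1.278 per pound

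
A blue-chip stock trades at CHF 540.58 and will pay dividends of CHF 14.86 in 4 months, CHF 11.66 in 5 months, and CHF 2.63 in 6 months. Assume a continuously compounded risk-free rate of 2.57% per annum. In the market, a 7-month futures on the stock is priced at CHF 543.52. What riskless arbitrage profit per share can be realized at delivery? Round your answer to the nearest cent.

PV(dividends) I = 14.86·e^(−0.0257·4/12) + 11.66·e^(−0.0257·5/12) + 2.63·e^(−0.0257·6/12) = 28.8655
Fair futures F* = (S − I)·e^(rT) = (540.58 − 28.8655)·e^0.014992 = 511.7145 × 1.015105 = 519.4439
Market CHF 543.52 > fair 519.4439: forward overpriced → cash-and-carry (borrow at r, buy the stock and collect the dividends, short the forward).
Profit at T = |F_mkt − F*| = |543.52 − 519.4439| = CHF 24.08 per share

CHF 24.08 per share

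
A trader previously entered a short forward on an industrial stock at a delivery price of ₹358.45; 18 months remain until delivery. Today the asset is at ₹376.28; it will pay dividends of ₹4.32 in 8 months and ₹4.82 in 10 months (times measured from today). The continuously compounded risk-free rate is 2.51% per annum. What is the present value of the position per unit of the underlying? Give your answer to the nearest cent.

-₹22.11

PV(remaining dividends) I = 4.32·e^(−0.0251·8/12) + 4.82·e^(−0.0251·10/12) = 8.9685
Current forward F = (S − I)·e^(rT) = (376.28 − 8.9685)·e^(0.0251·18/12) = 367.3115 × 1.038368 = 381.4045
Value (long) = (F − K)·e^(−rT) = (381.4045 − 358.45) × 0.963050 = 22.1063
Short position value = −(long value) = -₹22.11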